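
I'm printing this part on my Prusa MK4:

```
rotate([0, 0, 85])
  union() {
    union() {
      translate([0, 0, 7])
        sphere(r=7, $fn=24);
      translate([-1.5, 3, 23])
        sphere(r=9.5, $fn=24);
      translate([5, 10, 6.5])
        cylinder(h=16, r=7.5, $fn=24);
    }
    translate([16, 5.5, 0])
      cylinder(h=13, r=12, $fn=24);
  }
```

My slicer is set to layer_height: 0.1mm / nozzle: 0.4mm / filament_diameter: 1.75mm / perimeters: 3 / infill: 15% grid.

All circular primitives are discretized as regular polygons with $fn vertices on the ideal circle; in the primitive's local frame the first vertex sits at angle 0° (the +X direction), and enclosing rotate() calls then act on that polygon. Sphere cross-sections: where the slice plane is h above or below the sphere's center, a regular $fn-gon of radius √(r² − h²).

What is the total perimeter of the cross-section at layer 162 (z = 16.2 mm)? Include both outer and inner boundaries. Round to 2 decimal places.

At z = 16.2 mm: the sphere does not reach this height (|z−center|=9.200 > r=7); the r=9.5 sphere at (-1.5, 3) contributes a regular 24-gon of circumradius √(9.5²−6.8²) = 6.634 (perimeter = 2·24·6.634·sin(180°/24) = 41.56 mm); the r=7.5 cylinder at (5, 10) gives a regular 24-gon of circumradius 7.5 (constant along its height) (perimeter = 2·24·7.500·sin(180°/24) = 46.99 mm); Taking the union: the regions partially overlap (shared area 31.98 mm²), so the edge portions inside another operand are dropped and the merged outline is re-measured after clipping — boundary = 65.40 mm; the cylinder at (16, 5.5) is not intersected at this z (z outside [0, 13]); Merging all regions: only that combined region is present, so the union is just that shape — boundary = 65.40 mm; (whole slice rotated 85° about Z — lengths, areas and connectivity unchanged). Overall, the cross-section is a single solid region. Total boundary length (outer) = 65.40 mm.

65.40 mm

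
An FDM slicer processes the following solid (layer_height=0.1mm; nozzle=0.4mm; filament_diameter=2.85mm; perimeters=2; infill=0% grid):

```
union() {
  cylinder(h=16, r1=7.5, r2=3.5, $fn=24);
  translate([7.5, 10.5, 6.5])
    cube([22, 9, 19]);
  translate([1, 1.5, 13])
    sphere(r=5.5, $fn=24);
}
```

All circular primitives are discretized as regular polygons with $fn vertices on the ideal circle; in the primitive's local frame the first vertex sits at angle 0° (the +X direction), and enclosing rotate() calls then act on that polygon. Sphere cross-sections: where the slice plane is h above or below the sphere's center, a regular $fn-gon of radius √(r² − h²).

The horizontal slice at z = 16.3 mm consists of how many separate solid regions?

At z = 16.3 mm: the cone is not intersected at this z (z outside [0, 16]); the cube at (7.5, 10.5) (footprint 22×9) is included at this height; the r=5.5 sphere at (1, 1.5) contributes a regular 24-gon of circumradius √(5.5²−3.3²) = 4.400; Combining (union): the 2 present regions are separate (no shared area or edge), so areas and boundary lengths simply add and each stays a separate island — 2 connected regions. The result has 2 disconnected regions.

2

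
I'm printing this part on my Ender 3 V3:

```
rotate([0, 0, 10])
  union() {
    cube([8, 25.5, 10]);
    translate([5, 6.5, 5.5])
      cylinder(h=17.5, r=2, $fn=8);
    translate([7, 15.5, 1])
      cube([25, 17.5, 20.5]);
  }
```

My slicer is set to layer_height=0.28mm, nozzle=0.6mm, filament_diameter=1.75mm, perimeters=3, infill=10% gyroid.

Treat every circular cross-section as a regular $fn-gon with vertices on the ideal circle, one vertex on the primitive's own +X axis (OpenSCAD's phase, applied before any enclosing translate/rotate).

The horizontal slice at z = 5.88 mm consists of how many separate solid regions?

At z = 5.88 mm: the 8×25.5 cube contributes its full rectangle; the r=2 cylinder at (5, 6.5) contributes a regular 8-gon of circumradius 2; the 25×17.5 cube at (7, 15.5) contributes its full rectangle; Combining (union): the regions partially overlap (shared area 21.31 mm²), so overlapping operands fuse into one piece — 1 connected region; (rotated 10° about Z; rotation is an isometry so areas/perimeters/island counts are preserved). The result has 1 disconnected region.

1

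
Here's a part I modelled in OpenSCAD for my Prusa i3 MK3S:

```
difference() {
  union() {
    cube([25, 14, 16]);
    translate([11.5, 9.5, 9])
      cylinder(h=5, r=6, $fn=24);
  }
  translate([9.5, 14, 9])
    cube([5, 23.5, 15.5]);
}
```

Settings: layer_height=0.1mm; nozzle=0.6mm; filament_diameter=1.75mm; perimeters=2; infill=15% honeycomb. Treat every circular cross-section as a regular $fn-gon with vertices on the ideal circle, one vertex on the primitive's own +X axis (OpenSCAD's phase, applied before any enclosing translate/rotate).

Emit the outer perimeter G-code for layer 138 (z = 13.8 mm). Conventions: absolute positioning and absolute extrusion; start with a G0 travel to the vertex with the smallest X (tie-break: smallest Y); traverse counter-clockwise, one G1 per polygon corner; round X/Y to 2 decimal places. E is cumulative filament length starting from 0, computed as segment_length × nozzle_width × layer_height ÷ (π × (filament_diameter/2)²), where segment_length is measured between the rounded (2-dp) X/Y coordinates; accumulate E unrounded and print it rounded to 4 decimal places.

G0 X0.00 Y0.00 Z13.80
G1 X25.00 Y0.00 E0.6236
G1 X25.00 Y14.00 E0.9729
G1 X15.41 Y14.00 E1.2121
G1 X14.50 Y14.70 E1.2407
G1 X14.50 Y14.00 E1.2582
G1 X9.50 Y14.00 E1.3829
G1 X9.50 Y15.11 E1.4106
G1 X8.50 Y14.70 E1.4376
G1 X7.59 Y14.00 E1.4662
G1 X0.00 Y14.00 E1.6555
G1 X0.00 Y0.00 E2.0048

At z = 13.8 mm: the cube (footprint 25×14) is included at this height; the cylinder at (11.5, 9.5): section is a regular 24-gon, circumradius r=6; Combining (union): the regions partially overlap (shared area 103.95 mm²), so overlapping operands fuse into one piece — 1 connected region; the cube at (9.5, 14) is present — its section is the full 5×23.5 rectangle; After the difference (first − rest): starting from the result so far, the 5×23.5 cube at (9.5, 14) partially overlaps it — only the 6.32 mm² overlap (of its 117.50 mm²) is removed, clipping the outline — 1 connected region. The outline is a single polygon with 11 vertices. Extrusion per mm of travel: 0.6 × 0.1 / (π × 0.875²) = 0.024945. Accumulating E over each segment gives final E = 2.0048.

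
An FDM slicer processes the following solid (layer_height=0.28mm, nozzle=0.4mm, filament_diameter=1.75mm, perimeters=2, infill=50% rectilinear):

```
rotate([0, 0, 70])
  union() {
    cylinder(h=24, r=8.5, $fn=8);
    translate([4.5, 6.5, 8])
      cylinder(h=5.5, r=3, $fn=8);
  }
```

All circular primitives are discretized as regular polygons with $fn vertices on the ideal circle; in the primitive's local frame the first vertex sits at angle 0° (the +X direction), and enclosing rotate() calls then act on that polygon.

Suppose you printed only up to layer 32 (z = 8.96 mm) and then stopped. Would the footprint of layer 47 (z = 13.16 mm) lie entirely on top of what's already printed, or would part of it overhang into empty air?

Compare the two slices. At z = 8.96: the r=8.5 cylinder contributes a regular 8-gon of circumradius 8.5 (area = (8/2)·8.500²·sin(360°/8) = 204.35 mm²); the r=3 cylinder at (4.5, 6.5) gives a regular 8-gon of circumradius 3 (constant along its height) (area = (8/2)·3.000²·sin(360°/8) = 25.46 mm²); Taking the union: the regions partially overlap — summed areas 229.81 mm² minus the doubly-counted overlap 12.72 mm² gives 217.09 mm² — area = 217.09 mm²; (rotated 70° about Z; rotation is an isometry so areas/perimeters/island counts are preserved). At z = 13.16: the cylinder: section is a regular 8-gon, circumradius r=8.5 (area = (8/2)·8.500²·sin(360°/8) = 204.35 mm²); the r=3 cylinder at (4.5, 6.5) gives a regular 8-gon of circumradius 3 (constant along its height) (area = (8/2)·3.000²·sin(360°/8) = 25.46 mm²); Combining (union): the regions partially overlap — summed areas 229.81 mm² minus the doubly-counted overlap 12.72 mm² gives 217.09 mm² — area = 217.09 mm²; (rotated 70° about Z; rotation is an isometry so areas/perimeters/island counts are preserved). Checking containment: the cross-section at z = 13.16 is a subset of the cross-section at z = 8.96.

entirely on top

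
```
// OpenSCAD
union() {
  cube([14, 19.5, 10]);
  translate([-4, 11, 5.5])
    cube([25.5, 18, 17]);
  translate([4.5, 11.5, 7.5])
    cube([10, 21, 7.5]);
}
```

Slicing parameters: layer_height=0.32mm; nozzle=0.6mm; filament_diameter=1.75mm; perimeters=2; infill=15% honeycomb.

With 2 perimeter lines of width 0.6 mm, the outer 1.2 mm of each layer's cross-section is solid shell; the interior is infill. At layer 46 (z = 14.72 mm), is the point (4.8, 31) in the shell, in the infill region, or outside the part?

shell

At z = 14.72 mm: the cube is absent (z outside [0, 10]); the cube at (-4, 11) (footprint 25.5×18) is included at this height; the cube at (4.5, 11.5) is present — its section is the full 10×21 rectangle; Taking the union: the regions partially overlap (shared area 175.00 mm²), so overlapping operands fuse into one piece — 1 connected region. Overall, the cross-section is a single solid region. The nearest boundary edge runs (4.50, 29.00)→(4.50, 32.50); distance from the point to it = 0.30 mm. The point is inside the cross-section, 0.30 mm from the nearest boundary — within the 1.2 mm shell band (2 × 0.6).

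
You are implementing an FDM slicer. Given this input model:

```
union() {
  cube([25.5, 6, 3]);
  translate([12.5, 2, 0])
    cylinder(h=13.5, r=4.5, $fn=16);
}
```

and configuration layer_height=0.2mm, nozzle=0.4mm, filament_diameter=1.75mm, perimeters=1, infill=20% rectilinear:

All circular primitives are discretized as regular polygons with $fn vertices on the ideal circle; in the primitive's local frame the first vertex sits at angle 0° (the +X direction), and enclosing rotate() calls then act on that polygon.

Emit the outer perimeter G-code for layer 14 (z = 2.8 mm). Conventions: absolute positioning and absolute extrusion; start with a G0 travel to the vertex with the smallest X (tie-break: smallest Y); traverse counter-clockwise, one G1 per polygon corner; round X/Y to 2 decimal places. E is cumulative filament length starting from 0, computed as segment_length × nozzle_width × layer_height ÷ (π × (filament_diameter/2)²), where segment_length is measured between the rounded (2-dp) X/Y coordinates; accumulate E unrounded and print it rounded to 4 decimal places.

At z = 2.8 mm: the 25.5×6 cube contributes its full rectangle; the r=4.5 cylinder at (12.5, 2) gives a regular 16-gon of circumradius 4.5 (constant along its height); Taking the union: the regions partially overlap (shared area 47.00 mm²), so overlapping operands fuse into one piece — 1 connected region. The outline is a single polygon with 16 vertices. Extrusion per mm of travel: 0.4 × 0.2 / (π × 0.875²) = 0.033260. Accumulating E over each segment gives final E = 2.1648.

G0 X0.00 Y0.00 Z2.80
G1 X8.53 Y0.00 E0.2837
G1 X9.32 Y-1.18 E0.3309
G1 X10.78 Y-2.16 E0.3894
G1 X12.50 Y-2.50 E0.4477
G1 X14.22 Y-2.16 E0.5061
G1 X15.68 Y-1.18 E0.5645
G1 X16.47 Y0.00 E0.6118
G1 X25.50 Y0.00 E0.9121
G1 X25.50 Y6.00 E1.1117
G1 X14.46 Y6.00 E1.4789
G1 X14.22 Y6.16 E1.4885
G1 X12.50 Y6.50 E1.5468
G1 X10.78 Y6.16 E1.6051
G1 X10.54 Y6.00 E1.6147
G1 X0.00 Y6.00 E1.9652
G1 X0.00 Y0.00 E2.1648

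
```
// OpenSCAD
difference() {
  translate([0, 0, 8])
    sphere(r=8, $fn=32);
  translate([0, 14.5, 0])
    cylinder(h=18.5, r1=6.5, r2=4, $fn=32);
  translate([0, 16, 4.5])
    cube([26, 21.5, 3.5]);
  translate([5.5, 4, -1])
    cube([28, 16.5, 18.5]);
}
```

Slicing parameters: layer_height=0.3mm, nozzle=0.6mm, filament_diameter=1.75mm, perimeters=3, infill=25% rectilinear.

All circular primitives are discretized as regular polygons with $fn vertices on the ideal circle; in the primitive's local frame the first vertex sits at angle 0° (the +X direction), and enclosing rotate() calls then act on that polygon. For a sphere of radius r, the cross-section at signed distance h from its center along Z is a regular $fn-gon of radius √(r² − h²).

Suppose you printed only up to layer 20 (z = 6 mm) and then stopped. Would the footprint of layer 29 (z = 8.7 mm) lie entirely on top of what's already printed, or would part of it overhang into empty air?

part overhangs

Compare the two slices. At z = 6: the r=8 sphere slices to a regular 32-gon of circumradius 7.746 (√(r²−h²) with h=2 from center) (area = (32/2)·7.746²·sin(360°/32) = 187.29 mm²); the cone at (0, 14.5): at t=0.324 of its height the radius interpolates to r₁+(r₂−r₁)t = 5.689, giving a regular 32-gon of that circumradius (area = (32/2)·5.689²·sin(360°/32) = 101.03 mm²); the cube at (0, 16) (footprint 26×21.5) is included at this height (area 559.00 mm²); the cube at (5.5, 4) is present — its section is the full 28×16.5 rectangle (area 462.00 mm²); Subtracting the remaining from the first: starting from the r=8 sphere (187.29 mm²), the cone at (0, 14.5) misses the remaining region (no effect); the 26×21.5 cube at (0, 16) misses the remaining region (no effect); the 28×16.5 cube at (5.5, 4) partially overlaps it — only the 0.85 mm² overlap (of its 462.00 mm²) is removed, clipping the outline — area = 186.44 mm². At z = 8.7: the r=8 sphere slices to a regular 32-gon of circumradius 7.969 (√(r²−h²) with h=0.7 from center) (area = (32/2)·7.969²·sin(360°/32) = 198.24 mm²); the cone at (0, 14.5): at t=0.470 of its height the radius interpolates to r₁+(r₂−r₁)t = 5.324, giving a regular 32-gon of that circumradius (area = (32/2)·5.324²·sin(360°/32) = 88.49 mm²); the cube at (0, 16) is absent (z outside [4.5, 8]); the 28×16.5 cube at (5.5, 4) contributes its full rectangle (area 462.00 mm²); Taking the first minus the rest: starting from the r=8 sphere (198.24 mm²), the cone at (0, 14.5) misses the remaining region (no effect); the 28×16.5 cube at (5.5, 4) partially overlaps it — only the 1.30 mm² overlap (of its 462.00 mm²) is removed, clipping the outline — area = 196.94 mm². Checking containment: at z = 8.7 the cross-section extends beyond the z = 6 cross-section by about 10.51 mm².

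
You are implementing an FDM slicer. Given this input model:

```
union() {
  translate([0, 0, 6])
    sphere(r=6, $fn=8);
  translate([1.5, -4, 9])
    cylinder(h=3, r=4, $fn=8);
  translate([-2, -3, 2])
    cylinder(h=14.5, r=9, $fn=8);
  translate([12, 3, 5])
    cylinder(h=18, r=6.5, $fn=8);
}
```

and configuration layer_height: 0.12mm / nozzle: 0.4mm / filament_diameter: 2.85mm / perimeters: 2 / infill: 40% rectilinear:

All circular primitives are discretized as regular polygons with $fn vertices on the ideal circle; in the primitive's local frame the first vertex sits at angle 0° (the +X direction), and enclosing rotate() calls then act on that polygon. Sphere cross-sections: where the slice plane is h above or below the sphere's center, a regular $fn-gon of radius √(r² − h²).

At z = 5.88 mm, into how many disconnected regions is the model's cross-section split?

At z = 5.88 mm: the r=6 sphere contributes a regular 8-gon of circumradius √(6²−0.12²) = 5.999; the cylinder at (1.5, -4) does not reach this height (z outside [9, 12]); the r=9 cylinder at (-2, -3) gives a regular 8-gon of circumradius 9 (constant along its height); the r=6.5 cylinder at (12, 3) gives a regular 8-gon of circumradius 6.5 (constant along its height); Combining (union): the regions partially overlap (shared area 96.86 mm²), so overlapping operands fuse into one piece — 2 connected regions. The result has 2 disconnected regions.

2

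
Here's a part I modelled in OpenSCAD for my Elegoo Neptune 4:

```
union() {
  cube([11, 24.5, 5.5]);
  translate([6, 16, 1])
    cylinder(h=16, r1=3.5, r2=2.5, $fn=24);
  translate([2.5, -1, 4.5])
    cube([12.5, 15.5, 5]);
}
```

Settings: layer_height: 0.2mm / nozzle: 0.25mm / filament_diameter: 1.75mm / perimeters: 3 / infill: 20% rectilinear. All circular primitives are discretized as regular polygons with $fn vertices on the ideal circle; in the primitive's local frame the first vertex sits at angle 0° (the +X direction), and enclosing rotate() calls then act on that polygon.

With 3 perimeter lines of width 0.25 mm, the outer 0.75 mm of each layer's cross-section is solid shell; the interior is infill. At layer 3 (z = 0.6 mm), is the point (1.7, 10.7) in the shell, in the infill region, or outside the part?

At z = 0.6 mm: the cube is present — its section is the full 11×24.5 rectangle; the cone at (6, 16) is not intersected at this z (z outside [1, 17]); the cube at (2.5, -1) is absent (z outside [4.5, 9.5]); Combining (union): only the 11×24.5 cube is present, so the union is just that shape — 1 connected region. Overall, the cross-section is a single solid region. The nearest boundary edge runs (0.00, 24.50)→(0.00, 0.00); distance from the point to it = 1.70 mm. The point is inside the cross-section and 1.70 mm from the nearest boundary — more than the 0.75 mm shell width (3 × 0.25), so it's in the infill interior.

infill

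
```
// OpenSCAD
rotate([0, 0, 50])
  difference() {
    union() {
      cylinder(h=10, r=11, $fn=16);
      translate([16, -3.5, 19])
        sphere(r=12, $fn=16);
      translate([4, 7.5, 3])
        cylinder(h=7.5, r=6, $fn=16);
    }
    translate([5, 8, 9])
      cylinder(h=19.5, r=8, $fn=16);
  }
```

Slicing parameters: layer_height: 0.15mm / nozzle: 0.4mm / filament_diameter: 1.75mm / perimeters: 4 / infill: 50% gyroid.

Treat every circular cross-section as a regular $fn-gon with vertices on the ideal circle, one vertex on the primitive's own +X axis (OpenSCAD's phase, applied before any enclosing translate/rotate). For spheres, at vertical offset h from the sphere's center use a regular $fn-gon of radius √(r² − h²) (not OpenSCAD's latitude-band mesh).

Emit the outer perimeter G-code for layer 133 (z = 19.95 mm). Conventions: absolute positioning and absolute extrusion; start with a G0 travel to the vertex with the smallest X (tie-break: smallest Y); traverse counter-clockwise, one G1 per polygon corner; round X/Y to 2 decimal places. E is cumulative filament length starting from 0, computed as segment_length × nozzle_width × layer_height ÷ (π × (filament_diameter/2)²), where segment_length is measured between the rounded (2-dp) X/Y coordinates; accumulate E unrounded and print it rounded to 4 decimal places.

At z = 19.95 mm: the cylinder is absent (z outside [0, 10]); the r=12 sphere at (16, -3.5) slices to a regular 16-gon of circumradius 11.962 (√(r²−h²) with h=0.95 from center); the cylinder at (4, 7.5) does not reach this height (z outside [3, 10.5]); Taking the union: only the r=12 sphere at (16, -3.5) is present, so the union is just that shape — 1 connected region; the r=8 cylinder at (5, 8) gives a regular 16-gon of circumradius 8 (constant along its height); Taking the first minus the rest: starting from the result so far, the r=8 cylinder at (5, 8) partially overlaps it — only the 29.36 mm² overlap (of its 195.93 mm²) is removed, clipping the outline — 1 connected region; (rotated 50° about Z; rotation is an isometry so areas/perimeters/island counts are preserved). The outline is a single polygon with 19 vertices. Extrusion per mm of travel: 0.4 × 0.15 / (π × 0.875²) = 0.024945. Accumulating E over each segment gives final E = 1.8788.

G0 X2.32 Y14.99 Z19.95
G1 X4.18 Y12.67 E0.0742
G1 X5.06 Y9.67 E0.1522
G1 X4.72 Y6.57 E0.2300
G1 X3.21 Y3.83 E0.3080
G1 X3.01 Y3.67 E0.3144
G1 X5.28 Y0.84 E0.4049
G1 X9.37 Y-1.40 E0.5212
G1 X14.01 Y-1.91 E0.6377
G1 X18.49 Y-0.60 E0.7541
G1 X22.13 Y2.32 E0.8705
G1 X24.37 Y6.41 E0.9868
G1 X24.88 Y11.05 E1.1033
G1 X23.58 Y15.53 E1.2196
G1 X20.65 Y19.17 E1.3362
G1 X16.56 Y21.42 E1.4526
G1 X11.92 Y21.92 E1.5690
G1 X7.44 Y20.62 E1.6854
G1 X3.80 Y17.70 E1.8018
G1 X2.32 Y14.99 E1.8788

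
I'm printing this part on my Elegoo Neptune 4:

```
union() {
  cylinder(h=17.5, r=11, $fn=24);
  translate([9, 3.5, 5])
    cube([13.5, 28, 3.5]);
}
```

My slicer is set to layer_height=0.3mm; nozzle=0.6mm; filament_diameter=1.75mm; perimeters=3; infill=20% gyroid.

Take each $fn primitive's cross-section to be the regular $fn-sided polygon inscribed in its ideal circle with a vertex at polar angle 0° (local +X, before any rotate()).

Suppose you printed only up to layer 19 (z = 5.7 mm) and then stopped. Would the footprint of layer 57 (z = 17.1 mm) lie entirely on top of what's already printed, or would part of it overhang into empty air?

Compare the two slices. At z = 5.7: the r=11 cylinder contributes a regular 24-gon of circumradius 11 (area = (24/2)·11.000²·sin(360°/24) = 375.81 mm²); the cube at (9, 3.5) (footprint 13.5×28) is included at this height (area 378.00 mm²); Merging all regions: the regions partially overlap — summed areas 753.81 mm² minus the doubly-counted overlap 2.06 mm² gives 751.74 mm² — area = 751.74 mm². At z = 17.1: the cylinder: section is a regular 24-gon, circumradius r=11 (area = (24/2)·11.000²·sin(360°/24) = 375.81 mm²); the cube at (9, 3.5) is not intersected at this z (z outside [5, 8.5]); Merging all regions: only the r=11 cylinder is present, so the union is just that shape — area = 375.81 mm². Checking containment: the cross-section at z = 17.1 is a subset of the cross-section at z = 5.7.

entirely on top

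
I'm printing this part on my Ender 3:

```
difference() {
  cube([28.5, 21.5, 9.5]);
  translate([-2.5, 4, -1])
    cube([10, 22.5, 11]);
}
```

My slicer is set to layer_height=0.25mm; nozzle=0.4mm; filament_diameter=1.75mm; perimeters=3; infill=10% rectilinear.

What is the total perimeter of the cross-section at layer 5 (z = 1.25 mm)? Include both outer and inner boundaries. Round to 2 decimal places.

100.00 mm

At z = 1.25 mm: the cube (footprint 28.5×21.5) is included at this height (perimeter 100.00 mm); the cube at (-2.5, 4) is present — its section is the full 10×22.5 rectangle (perimeter 65.00 mm); Subtracting the remaining from the first: starting from the 28.5×21.5 cube, the 10×22.5 cube at (-2.5, 4) partially overlaps it — only the 131.25 mm² overlap (of its 225.00 mm²) is removed, clipping the outline — boundary = 100.00 mm. Overall, the cross-section is a single solid region. Total boundary length (outer) = 100.00 mm.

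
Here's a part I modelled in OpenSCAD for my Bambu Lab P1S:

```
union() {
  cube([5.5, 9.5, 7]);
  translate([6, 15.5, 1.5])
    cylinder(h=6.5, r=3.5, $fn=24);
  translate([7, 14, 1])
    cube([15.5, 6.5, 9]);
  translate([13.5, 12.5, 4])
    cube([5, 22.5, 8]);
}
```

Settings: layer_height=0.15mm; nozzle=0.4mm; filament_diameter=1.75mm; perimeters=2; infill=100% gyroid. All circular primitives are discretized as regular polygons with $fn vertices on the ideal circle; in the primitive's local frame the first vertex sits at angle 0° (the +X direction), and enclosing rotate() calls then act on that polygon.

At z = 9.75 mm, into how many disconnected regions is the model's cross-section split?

1

At z = 9.75 mm: the cube does not reach this height (z outside [0, 7]); the cylinder at (6, 15.5) is not intersected at this z (z outside [1.5, 8]); the cube at (7, 14) is present — its section is the full 15.5×6.5 rectangle; the cube at (13.5, 12.5) is present — its section is the full 5×22.5 rectangle; Taking the union: the regions partially overlap (shared area 32.50 mm²), so overlapping operands fuse into one piece — 1 connected region. The result has 1 disconnected region.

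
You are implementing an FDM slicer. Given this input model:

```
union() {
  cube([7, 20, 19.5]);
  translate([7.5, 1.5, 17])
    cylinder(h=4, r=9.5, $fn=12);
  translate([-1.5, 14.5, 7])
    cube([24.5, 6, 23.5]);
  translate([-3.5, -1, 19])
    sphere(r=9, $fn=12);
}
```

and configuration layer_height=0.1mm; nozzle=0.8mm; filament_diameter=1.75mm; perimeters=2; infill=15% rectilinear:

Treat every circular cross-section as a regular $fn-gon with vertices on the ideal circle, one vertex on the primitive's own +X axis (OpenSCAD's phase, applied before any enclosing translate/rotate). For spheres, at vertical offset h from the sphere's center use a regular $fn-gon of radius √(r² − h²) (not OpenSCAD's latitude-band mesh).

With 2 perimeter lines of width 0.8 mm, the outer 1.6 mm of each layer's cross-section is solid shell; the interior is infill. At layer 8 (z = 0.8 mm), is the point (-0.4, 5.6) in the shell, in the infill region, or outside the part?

outside

At z = 0.8 mm: the 7×20 cube contributes its full rectangle; the cylinder at (7.5, 1.5) is absent (z outside [17, 21]); the cube at (-1.5, 14.5) is not intersected at this z (z outside [7, 30.5]); the sphere at (-3.5, -1) is absent (|z−center|=18.200 > r=9); Combining (union): only the 7×20 cube is present, so the union is just that shape — 1 connected region. Overall, the cross-section is a single solid region. The nearest boundary edge runs (0.00, 20.00)→(0.00, 0.00); distance from the point to it = 0.40 mm. The point is not inside any of the regions above, so it lies outside the cross-section (0.40 mm from the nearest boundary).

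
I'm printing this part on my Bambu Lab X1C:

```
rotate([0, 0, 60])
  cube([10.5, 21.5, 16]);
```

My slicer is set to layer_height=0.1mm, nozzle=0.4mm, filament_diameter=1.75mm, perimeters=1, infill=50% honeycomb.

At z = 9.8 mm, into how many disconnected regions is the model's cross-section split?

1

At z = 9.8 mm: the 10.5×21.5 cube contributes its full rectangle; (whole slice rotated 60° about Z — lengths, areas and connectivity unchanged). The result has 1 disconnected region.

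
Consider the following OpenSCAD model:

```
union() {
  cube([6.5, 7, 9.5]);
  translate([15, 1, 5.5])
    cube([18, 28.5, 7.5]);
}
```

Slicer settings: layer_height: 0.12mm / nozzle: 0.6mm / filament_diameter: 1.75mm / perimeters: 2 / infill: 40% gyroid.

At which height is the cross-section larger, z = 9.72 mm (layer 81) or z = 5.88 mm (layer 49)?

Layer 81 (z = 9.72): the cube is absent (z outside [0, 9.5]); the 18×28.5 cube at (15, 1) contributes its full rectangle (area 513.00 mm²); Combining (union): only the 18×28.5 cube at (15, 1) is present, so the union is just that shape — area = 513.00 mm². So its area = 513.00 mm². Layer 49 (z = 5.88): the 6.5×7 cube contributes its full rectangle (area 45.50 mm²); the cube at (15, 1) is present — its section is the full 18×28.5 rectangle (area 513.00 mm²); Merging all regions: the 2 present regions are separate (no shared area or edge), so areas and boundary lengths simply add and each stays a separate island — area = 558.50 mm². So its area = 558.50 mm². Layer 49 is larger (558.50 vs 513.00 mm²).

layer 49 (z = 5.88 mm)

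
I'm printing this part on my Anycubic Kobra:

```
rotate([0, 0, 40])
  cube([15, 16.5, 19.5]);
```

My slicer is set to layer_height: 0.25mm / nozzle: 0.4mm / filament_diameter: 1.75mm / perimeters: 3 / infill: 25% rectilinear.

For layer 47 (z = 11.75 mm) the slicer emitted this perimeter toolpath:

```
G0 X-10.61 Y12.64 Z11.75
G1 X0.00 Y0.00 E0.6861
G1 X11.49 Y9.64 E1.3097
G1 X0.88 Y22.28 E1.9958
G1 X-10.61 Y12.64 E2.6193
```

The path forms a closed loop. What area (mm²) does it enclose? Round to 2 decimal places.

Apply the shoelace formula to the sequence of (X, Y) vertices; enclosed area = 247.51 mm².

247.51 mm²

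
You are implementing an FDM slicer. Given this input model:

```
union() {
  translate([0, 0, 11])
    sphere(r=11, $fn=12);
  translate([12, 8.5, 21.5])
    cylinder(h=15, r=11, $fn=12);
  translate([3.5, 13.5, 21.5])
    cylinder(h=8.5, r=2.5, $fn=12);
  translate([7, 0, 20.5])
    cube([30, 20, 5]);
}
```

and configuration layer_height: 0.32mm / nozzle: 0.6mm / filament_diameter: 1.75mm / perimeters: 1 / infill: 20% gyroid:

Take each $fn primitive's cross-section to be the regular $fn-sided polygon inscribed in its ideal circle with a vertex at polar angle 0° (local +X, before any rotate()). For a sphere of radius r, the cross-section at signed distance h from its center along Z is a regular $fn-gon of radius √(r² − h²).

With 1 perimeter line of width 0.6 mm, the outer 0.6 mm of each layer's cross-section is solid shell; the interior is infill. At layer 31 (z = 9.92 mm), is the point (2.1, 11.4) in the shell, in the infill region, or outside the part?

outside

At z = 9.92 mm: the r=11 sphere contributes a regular 12-gon of circumradius √(11²−1.08²) = 10.947; the cylinder at (12, 8.5) is not intersected at this z (z outside [21.5, 36.5]); the cylinder at (3.5, 13.5) does not reach this height (z outside [21.5, 30]); the cube at (7, 0) is absent (z outside [20.5, 25.5]); Combining (union): only the r=11 sphere is present, so the union is just that shape — 1 connected region. Overall, the cross-section is a single solid region. The nearest boundary edge runs (5.47, 9.48)→(0.00, 10.95); distance from the point to it = 0.98 mm. The point is not inside any of the regions above, so it lies outside the cross-section (0.98 mm from the nearest boundary).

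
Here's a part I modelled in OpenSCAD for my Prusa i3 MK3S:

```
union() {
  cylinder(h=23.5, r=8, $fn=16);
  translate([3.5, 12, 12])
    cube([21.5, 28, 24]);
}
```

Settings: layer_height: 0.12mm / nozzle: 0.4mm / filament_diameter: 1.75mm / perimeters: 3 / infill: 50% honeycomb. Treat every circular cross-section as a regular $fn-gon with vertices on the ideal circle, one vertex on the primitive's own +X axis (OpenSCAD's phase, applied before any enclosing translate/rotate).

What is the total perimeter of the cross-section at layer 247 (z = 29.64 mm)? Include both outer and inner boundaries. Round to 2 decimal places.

99.00 mm

At z = 29.64 mm: the cylinder does not reach this height (z outside [0, 23.5]); the 21.5×28 cube at (3.5, 12) contributes its full rectangle (perimeter 99.00 mm); Merging all regions: only the 21.5×28 cube at (3.5, 12) is present, so the union is just that shape — boundary = 99.00 mm. Overall, the cross-section is a single solid region. Total boundary length (outer) = 99.00 mm.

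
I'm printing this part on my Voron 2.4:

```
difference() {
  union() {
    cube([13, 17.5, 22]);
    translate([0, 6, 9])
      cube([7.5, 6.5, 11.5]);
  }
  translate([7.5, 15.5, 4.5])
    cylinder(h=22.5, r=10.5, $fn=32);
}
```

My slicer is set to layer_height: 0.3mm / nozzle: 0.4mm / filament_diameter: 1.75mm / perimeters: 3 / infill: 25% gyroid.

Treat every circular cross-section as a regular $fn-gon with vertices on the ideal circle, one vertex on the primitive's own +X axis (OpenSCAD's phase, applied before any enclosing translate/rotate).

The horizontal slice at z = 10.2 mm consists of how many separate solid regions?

At z = 10.2 mm: the cube is present — its section is the full 13×17.5 rectangle; the cube at (0, 6) (footprint 7.5×6.5) is included at this height; Combining (union): the 7.5×6.5 cube at (0, 6) lies entirely inside the 13×17.5 cube, so the union is just the 13×17.5 cube — 1 connected region; the r=10.5 cylinder at (7.5, 15.5) gives a regular 32-gon of circumradius 10.5 (constant along its height); After the difference (first − rest): starting from the result so far, the r=10.5 cylinder at (7.5, 15.5) partially overlaps it — only the 151.92 mm² overlap (of its 344.14 mm²) is removed, clipping the outline — 1 connected region. The result has 1 disconnected region.

1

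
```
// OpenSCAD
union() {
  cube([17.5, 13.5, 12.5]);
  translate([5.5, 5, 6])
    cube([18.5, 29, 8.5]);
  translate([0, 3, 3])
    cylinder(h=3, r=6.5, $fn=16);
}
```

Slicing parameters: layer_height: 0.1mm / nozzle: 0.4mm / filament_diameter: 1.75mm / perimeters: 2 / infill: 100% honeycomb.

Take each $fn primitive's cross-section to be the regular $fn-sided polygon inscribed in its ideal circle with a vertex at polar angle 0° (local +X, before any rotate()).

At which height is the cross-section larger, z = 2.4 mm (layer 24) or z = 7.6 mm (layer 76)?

layer 76 (z = 7.6 mm)

Layer 24 (z = 2.4): the cube (footprint 17.5×13.5) is included at this height (area 236.25 mm²); the cube at (5.5, 5) is absent (z outside [6, 14.5]); the cylinder at (0, 3) does not reach this height (z outside [3, 6]); Taking the union: only the 17.5×13.5 cube is present, so the union is just that shape — area = 236.25 mm². So its area = 236.25 mm². Layer 76 (z = 7.6): the cube (footprint 17.5×13.5) is included at this height (area 236.25 mm²); the cube at (5.5, 5) is present — its section is the full 18.5×29 rectangle (area 536.50 mm²); the cylinder at (0, 3) does not reach this height (z outside [3, 6]); Taking the union: the regions partially overlap — summed areas 772.75 mm² minus the doubly-counted overlap 102.00 mm² gives 670.75 mm² — area = 670.75 mm². So its area = 670.75 mm². Layer 76 is larger (670.75 vs 236.25 mm²).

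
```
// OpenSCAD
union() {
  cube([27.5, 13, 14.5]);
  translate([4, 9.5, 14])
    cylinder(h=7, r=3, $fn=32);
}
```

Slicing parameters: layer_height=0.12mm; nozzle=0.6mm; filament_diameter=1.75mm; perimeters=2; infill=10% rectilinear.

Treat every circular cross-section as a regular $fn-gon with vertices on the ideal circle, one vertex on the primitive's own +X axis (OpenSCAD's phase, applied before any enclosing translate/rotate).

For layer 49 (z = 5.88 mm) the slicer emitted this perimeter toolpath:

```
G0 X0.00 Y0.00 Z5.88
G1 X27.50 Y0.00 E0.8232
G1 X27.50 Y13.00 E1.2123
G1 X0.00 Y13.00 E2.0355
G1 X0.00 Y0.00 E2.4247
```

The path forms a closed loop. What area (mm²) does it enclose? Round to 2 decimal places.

357.50 mm²

Apply the shoelace formula to the sequence of (X, Y) vertices; enclosed area = 357.50 mm².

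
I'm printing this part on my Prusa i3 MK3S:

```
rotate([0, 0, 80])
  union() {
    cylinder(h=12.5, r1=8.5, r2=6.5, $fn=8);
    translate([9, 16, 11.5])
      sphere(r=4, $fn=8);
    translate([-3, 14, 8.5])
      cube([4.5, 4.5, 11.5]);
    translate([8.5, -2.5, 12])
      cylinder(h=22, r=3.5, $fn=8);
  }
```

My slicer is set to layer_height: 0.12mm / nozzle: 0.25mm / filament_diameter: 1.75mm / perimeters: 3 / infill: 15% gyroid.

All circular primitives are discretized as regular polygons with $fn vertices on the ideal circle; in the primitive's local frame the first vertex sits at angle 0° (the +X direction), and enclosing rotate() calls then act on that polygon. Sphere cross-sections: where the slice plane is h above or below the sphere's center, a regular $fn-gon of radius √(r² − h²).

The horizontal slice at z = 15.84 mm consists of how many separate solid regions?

At z = 15.84 mm: the cone is not intersected at this z (z outside [0, 12.5]); the sphere at (9, 16) is not intersected at this z (|z−center|=4.340 > r=4); the cube at (-3, 14) (footprint 4.5×4.5) is included at this height; the cylinder at (8.5, -2.5): section is a regular 8-gon, circumradius r=3.5; Taking the union: the 2 present regions are separate (no shared area or edge), so areas and boundary lengths simply add and each stays a separate island — 2 connected regions; (rotated 80° about Z; rotation is an isometry so areas/perimeters/island counts are preserved). The result has 2 disconnected regions.

2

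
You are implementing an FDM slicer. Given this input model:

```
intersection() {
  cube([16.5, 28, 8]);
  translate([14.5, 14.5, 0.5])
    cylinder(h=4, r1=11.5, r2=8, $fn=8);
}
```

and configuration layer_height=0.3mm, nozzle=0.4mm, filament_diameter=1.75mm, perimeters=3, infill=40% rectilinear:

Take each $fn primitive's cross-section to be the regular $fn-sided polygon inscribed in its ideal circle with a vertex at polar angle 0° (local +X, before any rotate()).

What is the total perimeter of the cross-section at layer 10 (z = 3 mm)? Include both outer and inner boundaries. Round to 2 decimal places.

At z = 3 mm: the cube is present — its section is the full 16.5×28 rectangle (perimeter 89.00 mm); the cone at (14.5, 14.5) (r1=11.5→r2=8) has section circumradius 9.312 here — a regular 8-gon (perimeter = 2·8·9.312·sin(180°/8) = 57.02 mm); Taking the intersection: the cone at (14.5, 14.5) partially overlaps the 16.5×28 cube; clipping to the common part keeps 158.24 mm² — boundary = 49.81 mm. Overall, the cross-section is a single solid region. Total boundary length (outer) = 49.81 mm.

49.81 mm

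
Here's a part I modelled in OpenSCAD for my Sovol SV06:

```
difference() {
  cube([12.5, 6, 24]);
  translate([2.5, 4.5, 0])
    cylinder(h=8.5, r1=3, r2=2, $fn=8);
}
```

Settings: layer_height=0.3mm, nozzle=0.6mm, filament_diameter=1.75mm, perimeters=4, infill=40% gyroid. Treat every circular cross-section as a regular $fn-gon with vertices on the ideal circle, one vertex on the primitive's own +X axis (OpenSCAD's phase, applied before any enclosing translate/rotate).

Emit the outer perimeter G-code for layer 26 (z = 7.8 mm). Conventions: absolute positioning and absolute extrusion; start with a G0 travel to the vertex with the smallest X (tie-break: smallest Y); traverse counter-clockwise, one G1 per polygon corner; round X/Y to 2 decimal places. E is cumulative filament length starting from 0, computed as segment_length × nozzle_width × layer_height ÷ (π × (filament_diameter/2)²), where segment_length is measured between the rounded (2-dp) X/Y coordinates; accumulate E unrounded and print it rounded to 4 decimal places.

At z = 7.8 mm: the 12.5×6 cube contributes its full rectangle; the cone at (2.5, 4.5) (r1=3→r2=2) has section circumradius 2.082 here — a regular 8-gon; Subtracting the remaining from the first: starting from the 12.5×6 cube, the cone at (2.5, 4.5) partially overlaps it — only the 11.45 mm² overlap (of its 12.26 mm²) is removed, clipping the outline — 1 connected region. The outline is a single polygon with 13 vertices. Extrusion per mm of travel: 0.6 × 0.3 / (π × 0.875²) = 0.074835. Accumulating E over each segment gives final E = 3.2825.

G0 X0.00 Y0.00 Z7.80
G1 X12.50 Y0.00 E0.9354
G1 X12.50 Y6.00 E1.3845
G1 X3.91 Y6.00 E2.0273
G1 X3.97 Y5.97 E2.0323
G1 X4.58 Y4.50 E2.1514
G1 X3.97 Y3.03 E2.2705
G1 X2.50 Y2.42 E2.3896
G1 X1.03 Y3.03 E2.5087
G1 X0.42 Y4.50 E2.6278
G1 X1.03 Y5.97 E2.7469
G1 X1.09 Y6.00 E2.7519
G1 X0.00 Y6.00 E2.8335
G1 X0.00 Y0.00 E3.2825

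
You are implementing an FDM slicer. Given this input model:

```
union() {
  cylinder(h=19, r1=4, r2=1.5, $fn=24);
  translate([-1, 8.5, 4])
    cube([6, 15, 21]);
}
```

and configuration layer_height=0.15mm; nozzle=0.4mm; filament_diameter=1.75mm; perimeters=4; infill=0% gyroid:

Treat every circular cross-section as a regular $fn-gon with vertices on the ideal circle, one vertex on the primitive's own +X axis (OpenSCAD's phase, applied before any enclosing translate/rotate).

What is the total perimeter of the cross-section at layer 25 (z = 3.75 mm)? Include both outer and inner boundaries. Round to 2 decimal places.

At z = 3.75 mm: the cone: at t=0.197 of its height the radius interpolates to r₁+(r₂−r₁)t = 3.507, giving a regular 24-gon of that circumradius (perimeter = 2·24·3.507·sin(180°/24) = 21.97 mm); the cube at (-1, 8.5) does not reach this height (z outside [4, 25]); Merging all regions: only the cone is present, so the union is just that shape — boundary = 21.97 mm. Overall, the cross-section is a single solid region. Total boundary length (outer) = 21.97 mm.

21.97 mm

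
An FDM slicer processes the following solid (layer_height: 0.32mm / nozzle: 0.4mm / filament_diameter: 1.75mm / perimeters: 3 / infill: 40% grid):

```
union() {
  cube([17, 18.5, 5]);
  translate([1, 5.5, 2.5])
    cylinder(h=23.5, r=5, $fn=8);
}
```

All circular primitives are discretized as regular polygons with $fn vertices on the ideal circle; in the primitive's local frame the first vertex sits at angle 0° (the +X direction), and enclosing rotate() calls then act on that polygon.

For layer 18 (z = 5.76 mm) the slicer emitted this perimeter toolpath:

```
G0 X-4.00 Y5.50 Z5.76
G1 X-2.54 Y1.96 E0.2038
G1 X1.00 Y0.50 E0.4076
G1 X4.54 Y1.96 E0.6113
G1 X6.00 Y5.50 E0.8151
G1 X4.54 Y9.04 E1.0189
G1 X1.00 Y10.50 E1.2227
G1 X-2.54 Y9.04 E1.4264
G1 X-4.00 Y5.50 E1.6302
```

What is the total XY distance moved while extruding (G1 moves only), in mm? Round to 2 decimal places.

Sum the Euclidean lengths of each G1 segment: total = 30.63 mm.

30.63 mm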